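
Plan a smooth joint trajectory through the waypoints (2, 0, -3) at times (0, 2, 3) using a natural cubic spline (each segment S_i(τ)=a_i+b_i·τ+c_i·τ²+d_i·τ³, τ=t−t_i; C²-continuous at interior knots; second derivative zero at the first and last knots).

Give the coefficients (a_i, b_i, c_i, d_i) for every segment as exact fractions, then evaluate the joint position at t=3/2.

Δ: Δ0=-1, Δ1=-3
row 1: diag=6, rhs=-12; c'=1/6, d'=-2
back: M1=-2
M: M0=0, M1=-2, M2=0
seg 0: a=2, c=M0/2=0, d=(M1−M0)/(6·2)=-1/6, b=Δ0−h0·(2M0+M1)/6=-1/3
seg 1: a=0, c=M1/2=-1, d=(M2−M1)/(6·1)=1/3, b=Δ1−h1·(2M1+M2)/6=-7/3
t_q=3/2 → seg 0, τ=3/2; S=2+-1/3·τ+0·τ²+-1/6·τ³=15/16

  seg 0: a=2 b=-1/3 c=0 d=-1/6
  seg 1: a=0 b=-7/3 c=-1 d=1/3
S(3/2) = 15/16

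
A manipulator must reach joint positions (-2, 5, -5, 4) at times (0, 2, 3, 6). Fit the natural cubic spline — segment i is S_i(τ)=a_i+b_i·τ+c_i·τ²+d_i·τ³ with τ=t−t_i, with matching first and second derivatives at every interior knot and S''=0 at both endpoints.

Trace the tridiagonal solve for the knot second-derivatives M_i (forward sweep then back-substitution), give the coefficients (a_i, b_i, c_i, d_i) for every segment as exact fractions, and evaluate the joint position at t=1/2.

Δ: Δ0=7/2, Δ1=-10, Δ2=3
row 1: diag=6, rhs=-81; c'=1/6, d'=-27/2
row 2: denom=8−1·1/6=47/6; d'=(78−1·-27/2)/(47/6)=549/47
back: M2=549/47
back: M1=-27/2−1/6·549/47=-726/47
M: M0=0, M1=-726/47, M2=549/47, M3=0
seg 0: a=-2, c=M0/2=0, d=(M1−M0)/(6·2)=-121/94, b=Δ0−h0·(2M0+M1)/6=813/94
seg 1: a=5, c=M1/2=-363/47, d=(M2−M1)/(6·1)=425/94, b=Δ1−h1·(2M1+M2)/6=-639/94
seg 2: a=-5, c=M2/2=549/94, d=(M3−M2)/(6·3)=-61/94, b=Δ2−h2·(2M2+M3)/6=-408/47
t_q=1/2 → seg 0, τ=1/2; S=-2+813/94·τ+0·τ²+-121/94·τ³=1627/752

  seg 0: a=-2 b=813/94 c=0 d=-121/94
  seg 1: a=5 b=-639/94 c=-363/47 d=425/94
  seg 2: a=-5 b=-408/47 c=549/94 d=-61/94
S(1/2) = 1627/752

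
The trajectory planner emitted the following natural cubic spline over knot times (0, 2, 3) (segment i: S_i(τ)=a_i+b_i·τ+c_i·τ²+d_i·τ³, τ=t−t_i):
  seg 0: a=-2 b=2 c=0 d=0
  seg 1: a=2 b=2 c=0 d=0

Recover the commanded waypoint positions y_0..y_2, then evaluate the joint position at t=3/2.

y_0 = S_0(0) = a_0 = -2
y_1 = S_1(0) = a_1 = 2
y_2 = S_1(1) = 4
t_q=3/2 is in segment 0 (τ=3/2); S_0(τ)=1

y_0=-2 y_1=2 y_2=4
S(3/2) = 1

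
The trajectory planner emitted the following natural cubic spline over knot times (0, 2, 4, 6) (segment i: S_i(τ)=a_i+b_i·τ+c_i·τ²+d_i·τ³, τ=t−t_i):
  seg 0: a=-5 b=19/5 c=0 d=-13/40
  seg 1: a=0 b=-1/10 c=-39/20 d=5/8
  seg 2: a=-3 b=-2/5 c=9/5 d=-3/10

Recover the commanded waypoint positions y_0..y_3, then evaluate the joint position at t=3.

y_0=-5 y_1=0 y_2=-3 y_3=1
S(3) = -57/40

y_0 = S_0(0) = a_0 = -5
y_1 = S_1(0) = a_1 = 0
y_2 = S_2(0) = a_2 = -3
y_3 = S_2(2) = 1
t_q=3 is in segment 1 (τ=1); S_1(τ)=-57/40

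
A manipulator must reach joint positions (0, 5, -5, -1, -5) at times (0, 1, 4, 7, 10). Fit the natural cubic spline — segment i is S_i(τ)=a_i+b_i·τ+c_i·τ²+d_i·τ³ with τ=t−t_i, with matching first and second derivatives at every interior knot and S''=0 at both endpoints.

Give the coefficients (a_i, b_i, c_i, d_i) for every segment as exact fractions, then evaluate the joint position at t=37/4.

Δ: Δ0=5, Δ1=-10/3, Δ2=4/3, Δ3=-4/3
row 1: diag=8, rhs=-50; c'=3/8, d'=-25/4
row 2: denom=12−3·3/8=87/8; d'=(28−3·-25/4)/(87/8)=374/87
row 3: denom=12−3·8/29=324/29; d'=(-16−3·374/87)/(324/29)=-419/162
back: M3=-419/162
back: M2=374/87−8/29·-419/162=406/81
back: M1=-25/4−3/8·406/81=-439/54
M: M0=0, M1=-439/54, M2=406/81, M3=-419/162, M4=0
seg 0: a=0, c=M0/2=0, d=(M1−M0)/(6·1)=-439/324, b=Δ0−h0·(2M0+M1)/6=2059/324
seg 1: a=5, c=M1/2=-439/108, d=(M2−M1)/(6·3)=2129/2916, b=Δ1−h1·(2M1+M2)/6=371/162
seg 2: a=-5, c=M2/2=203/81, d=(M3−M2)/(6·3)=-1231/2916, b=Δ2−h2·(2M2+M3)/6=-773/324
seg 3: a=-1, c=M3/2=-419/324, d=(M4−M3)/(6·3)=419/2916, b=Δ3−h3·(2M3+M4)/6=203/162
t_q=37/4 → seg 3, τ=9/4; S=-1+203/162·τ+-419/324·τ²+419/2916·τ³=-7121/2304

  seg 0: a=0 b=2059/324 c=0 d=-439/324
  seg 1: a=5 b=371/162 c=-439/108 d=2129/2916
  seg 2: a=-5 b=-773/324 c=203/81 d=-1231/2916
  seg 3: a=-1 b=203/162 c=-419/324 d=419/2916
S(37/4) = -7121/2304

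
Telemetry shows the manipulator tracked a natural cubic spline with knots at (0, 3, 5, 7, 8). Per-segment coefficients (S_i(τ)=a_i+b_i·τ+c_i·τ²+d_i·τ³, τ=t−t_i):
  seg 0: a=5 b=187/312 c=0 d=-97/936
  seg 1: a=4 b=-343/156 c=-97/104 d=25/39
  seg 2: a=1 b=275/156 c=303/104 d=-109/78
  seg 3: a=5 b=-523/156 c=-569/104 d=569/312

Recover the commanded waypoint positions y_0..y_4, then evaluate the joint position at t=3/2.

y_0=5 y_1=4 y_2=1 y_3=5 y_4=-2
S(3/2) = 4617/832

y_0 = S_0(0) = a_0 = 5
y_1 = S_1(0) = a_1 = 4
y_2 = S_2(0) = a_2 = 1
y_3 = S_3(0) = a_3 = 5
y_4 = S_3(1) = -2
t_q=3/2 is in segment 0 (τ=3/2); S_0(τ)=4617/832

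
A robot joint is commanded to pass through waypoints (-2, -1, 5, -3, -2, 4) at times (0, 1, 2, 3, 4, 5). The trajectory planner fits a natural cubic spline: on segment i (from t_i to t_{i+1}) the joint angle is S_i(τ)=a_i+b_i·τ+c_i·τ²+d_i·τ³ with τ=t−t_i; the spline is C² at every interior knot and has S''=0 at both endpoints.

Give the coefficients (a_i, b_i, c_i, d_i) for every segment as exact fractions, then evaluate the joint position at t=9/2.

Δ: Δ0=1, Δ1=6, Δ2=-8, Δ3=1, Δ4=6
row 1: diag=4, rhs=30; c'=1/4, d'=15/2
row 2: denom=4−1·1/4=15/4; d'=(-84−1·15/2)/(15/4)=-122/5
row 3: denom=4−1·4/15=56/15; d'=(54−1·-122/5)/(56/15)=21
row 4: denom=4−1·15/56=209/56; d'=(30−1·21)/(209/56)=504/209
back: M4=504/209
back: M3=21−15/56·504/209=4254/209
back: M2=-122/5−4/15·4254/209=-6234/209
back: M1=15/2−1/4·-6234/209=3126/209
M: M0=0, M1=3126/209, M2=-6234/209, M3=4254/209, M4=504/209, M5=0
seg 0: a=-2, c=M0/2=0, d=(M1−M0)/(6·1)=521/209, b=Δ0−h0·(2M0+M1)/6=-312/209
seg 1: a=-1, c=M1/2=1563/209, d=(M2−M1)/(6·1)=-1560/209, b=Δ1−h1·(2M1+M2)/6=1251/209
seg 2: a=5, c=M2/2=-3117/209, d=(M3−M2)/(6·1)=92/11, b=Δ2−h2·(2M2+M3)/6=-303/209
seg 3: a=-3, c=M3/2=2127/209, d=(M4−M3)/(6·1)=-625/209, b=Δ3−h3·(2M3+M4)/6=-1293/209
seg 4: a=-2, c=M4/2=252/209, d=(M5−M4)/(6·1)=-84/209, b=Δ4−h4·(2M4+M5)/6=1086/209
t_q=9/2 → seg 4, τ=1/2; S=-2+1086/209·τ+252/209·τ²+-84/209·τ³=355/418

  seg 0: a=-2 b=-312/209 c=0 d=521/209
  seg 1: a=-1 b=1251/209 c=1563/209 d=-1560/209
  seg 2: a=5 b=-303/209 c=-3117/209 d=92/11
  seg 3: a=-3 b=-1293/209 c=2127/209 d=-625/209
  seg 4: a=-2 b=1086/209 c=252/209 d=-84/209
S(9/2) = 355/418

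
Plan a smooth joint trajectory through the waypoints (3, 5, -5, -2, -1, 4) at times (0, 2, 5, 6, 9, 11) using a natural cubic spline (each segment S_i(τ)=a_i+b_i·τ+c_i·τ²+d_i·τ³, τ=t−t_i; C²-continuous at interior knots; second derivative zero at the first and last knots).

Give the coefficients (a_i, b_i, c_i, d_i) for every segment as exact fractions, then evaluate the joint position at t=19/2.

Δ: Δ0=1, Δ1=-10/3, Δ2=3, Δ3=1/3, Δ4=5/2
row 1: diag=10, rhs=-26; c'=3/10, d'=-13/5
row 2: denom=8−3·3/10=71/10; d'=(38−3·-13/5)/(71/10)=458/71
row 3: denom=8−1·10/71=558/71; d'=(-16−1·458/71)/(558/71)=-797/279
row 4: denom=10−3·71/186=549/62; d'=(13−3·-797/279)/(549/62)=4012/1647
back: M4=4012/1647
back: M3=-797/279−71/186·4012/1647=-18709/4941
back: M2=458/71−10/71·-18709/4941=34508/4941
back: M1=-13/5−3/10·34508/4941=-7733/1647
M: M0=0, M1=-7733/1647, M2=34508/4941, M3=-18709/4941, M4=4012/1647, M5=0
seg 0: a=3, c=M0/2=0, d=(M1−M0)/(6·2)=-7733/19764, b=Δ0−h0·(2M0+M1)/6=12674/4941
seg 1: a=5, c=M1/2=-7733/3294, d=(M2−M1)/(6·3)=57707/88938, b=Δ1−h1·(2M1+M2)/6=-10525/4941
seg 2: a=-5, c=M2/2=17254/4941, d=(M3−M2)/(6·1)=-219/122, b=Δ2−h2·(2M2+M3)/6=12877/9882
seg 3: a=-2, c=M3/2=-18709/9882, d=(M4−M3)/(6·3)=30745/88938, b=Δ3−h3·(2M3+M4)/6=14338/4941
seg 4: a=-1, c=M4/2=2006/1647, d=(M5−M4)/(6·2)=-1003/4941, b=Δ4−h4·(2M4+M5)/6=8657/9882
t_q=19/2 → seg 4, τ=1/2; S=-1+8657/9882·τ+2006/1647·τ²+-1003/4941·τ³=-3727/13176

  seg 0: a=3 b=12674/4941 c=0 d=-7733/19764
  seg 1: a=5 b=-10525/4941 c=-7733/3294 d=57707/88938
  seg 2: a=-5 b=12877/9882 c=17254/4941 d=-219/122
  seg 3: a=-2 b=14338/4941 c=-18709/9882 d=30745/88938
  seg 4: a=-1 b=8657/9882 c=2006/1647 d=-1003/4941
S(19/2) = -3727/13176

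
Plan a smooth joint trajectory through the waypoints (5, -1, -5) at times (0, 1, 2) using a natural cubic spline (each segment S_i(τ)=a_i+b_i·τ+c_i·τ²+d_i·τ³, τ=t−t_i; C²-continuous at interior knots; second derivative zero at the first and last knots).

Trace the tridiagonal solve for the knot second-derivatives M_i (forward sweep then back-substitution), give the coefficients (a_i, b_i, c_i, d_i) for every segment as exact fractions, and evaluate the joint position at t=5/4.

Δ: Δ0=-6, Δ1=-4
row 1: diag=4, rhs=12; c'=1/4, d'=3
back: M1=3
M: M0=0, M1=3, M2=0
seg 0: a=5, c=M0/2=0, d=(M1−M0)/(6·1)=1/2, b=Δ0−h0·(2M0+M1)/6=-13/2
seg 1: a=-1, c=M1/2=3/2, d=(M2−M1)/(6·1)=-1/2, b=Δ1−h1·(2M1+M2)/6=-5
t_q=5/4 → seg 1, τ=1/4; S=-1+-5·τ+3/2·τ²+-1/2·τ³=-277/128

  seg 0: a=5 b=-13/2 c=0 d=1/2
  seg 1: a=-1 b=-5 c=3/2 d=-1/2
S(5/4) = -277/128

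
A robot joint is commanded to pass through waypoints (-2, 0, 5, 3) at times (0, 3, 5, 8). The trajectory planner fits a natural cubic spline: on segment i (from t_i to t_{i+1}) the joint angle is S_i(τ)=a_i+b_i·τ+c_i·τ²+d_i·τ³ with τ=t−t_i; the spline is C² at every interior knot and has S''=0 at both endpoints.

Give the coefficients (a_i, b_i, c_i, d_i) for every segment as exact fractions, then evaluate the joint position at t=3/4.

Δ: Δ0=2/3, Δ1=5/2, Δ2=-2/3
row 1: diag=10, rhs=11; c'=1/5, d'=11/10
row 2: denom=10−2·1/5=48/5; d'=(-19−2·11/10)/(48/5)=-53/24
back: M2=-53/24
back: M1=11/10−1/5·-53/24=37/24
M: M0=0, M1=37/24, M2=-53/24, M3=0
seg 0: a=-2, c=M0/2=0, d=(M1−M0)/(6·3)=37/432, b=Δ0−h0·(2M0+M1)/6=-5/48
seg 1: a=0, c=M1/2=37/48, d=(M2−M1)/(6·2)=-5/16, b=Δ1−h1·(2M1+M2)/6=53/24
seg 2: a=5, c=M2/2=-53/48, d=(M3−M2)/(6·3)=53/432, b=Δ2−h2·(2M2+M3)/6=37/24
t_q=3/4 → seg 0, τ=3/4; S=-2+-5/48·τ+0·τ²+37/432·τ³=-2091/1024

  seg 0: a=-2 b=-5/48 c=0 d=37/432
  seg 1: a=0 b=53/24 c=37/48 d=-5/16
  seg 2: a=5 b=37/24 c=-53/48 d=53/432
S(3/4) = -2091/1024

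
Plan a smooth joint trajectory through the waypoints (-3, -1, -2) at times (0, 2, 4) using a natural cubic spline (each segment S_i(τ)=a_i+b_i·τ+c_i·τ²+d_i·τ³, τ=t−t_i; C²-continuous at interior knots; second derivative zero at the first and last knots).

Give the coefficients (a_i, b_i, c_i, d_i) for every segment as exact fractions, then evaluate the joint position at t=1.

  seg 0: a=-3 b=11/8 c=0 d=-3/32
  seg 1: a=-1 b=1/4 c=-9/16 d=3/32
S(1) = -55/32

Δ: Δ0=1, Δ1=-1/2
row 1: diag=8, rhs=-9; c'=1/4, d'=-9/8
back: M1=-9/8
M: M0=0, M1=-9/8, M2=0
seg 0: a=-3, c=M0/2=0, d=(M1−M0)/(6·2)=-3/32, b=Δ0−h0·(2M0+M1)/6=11/8
seg 1: a=-1, c=M1/2=-9/16, d=(M2−M1)/(6·2)=3/32, b=Δ1−h1·(2M1+M2)/6=1/4
t_q=1 → seg 0, τ=1; S=-3+11/8·τ+0·τ²+-3/32·τ³=-55/32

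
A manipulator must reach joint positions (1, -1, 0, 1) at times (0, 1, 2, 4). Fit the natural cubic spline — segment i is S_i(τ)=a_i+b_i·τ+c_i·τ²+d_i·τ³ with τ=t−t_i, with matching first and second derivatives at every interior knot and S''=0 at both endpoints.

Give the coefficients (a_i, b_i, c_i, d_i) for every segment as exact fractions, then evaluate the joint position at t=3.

  seg 0: a=1 b=-129/46 c=0 d=37/46
  seg 1: a=-1 b=-9/23 c=111/46 d=-47/46
  seg 2: a=0 b=63/46 c=-15/23 d=5/46
S(3) = 19/23

Δ: Δ0=-2, Δ1=1, Δ2=1/2
row 1: diag=4, rhs=18; c'=1/4, d'=9/2
row 2: denom=6−1·1/4=23/4; d'=(-3−1·9/2)/(23/4)=-30/23
back: M2=-30/23
back: M1=9/2−1/4·-30/23=111/23
M: M0=0, M1=111/23, M2=-30/23, M3=0
seg 0: a=1, c=M0/2=0, d=(M1−M0)/(6·1)=37/46, b=Δ0−h0·(2M0+M1)/6=-129/46
seg 1: a=-1, c=M1/2=111/46, d=(M2−M1)/(6·1)=-47/46, b=Δ1−h1·(2M1+M2)/6=-9/23
seg 2: a=0, c=M2/2=-15/23, d=(M3−M2)/(6·2)=5/46, b=Δ2−h2·(2M2+M3)/6=63/46
t_q=3 → seg 2, τ=1; S=0+63/46·τ+-15/23·τ²+5/46·τ³=19/23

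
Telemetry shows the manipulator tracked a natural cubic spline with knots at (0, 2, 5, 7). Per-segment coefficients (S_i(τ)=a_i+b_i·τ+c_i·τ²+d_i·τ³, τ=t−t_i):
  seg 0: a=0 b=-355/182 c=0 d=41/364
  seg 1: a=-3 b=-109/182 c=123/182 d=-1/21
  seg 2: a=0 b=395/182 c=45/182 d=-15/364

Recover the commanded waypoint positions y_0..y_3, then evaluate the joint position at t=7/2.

y_0 = S_0(0) = a_0 = 0
y_1 = S_1(0) = a_1 = -3
y_2 = S_2(0) = a_2 = 0
y_3 = S_2(2) = 5
t_q=7/2 is in segment 1 (τ=3/2); S_1(τ)=-33/13

y_0=0 y_1=-3 y_2=0 y_3=5
S(7/2) = -33/13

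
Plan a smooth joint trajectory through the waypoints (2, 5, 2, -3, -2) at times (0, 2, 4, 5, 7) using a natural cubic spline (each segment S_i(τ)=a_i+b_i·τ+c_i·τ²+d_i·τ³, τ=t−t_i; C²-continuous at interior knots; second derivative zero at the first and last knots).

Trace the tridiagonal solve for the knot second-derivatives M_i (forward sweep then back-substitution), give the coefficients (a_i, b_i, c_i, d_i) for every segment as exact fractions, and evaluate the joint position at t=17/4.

  seg 0: a=2 b=61/32 c=0 d=-13/128
  seg 1: a=5 b=11/16 c=-39/64 d=-31/128
  seg 2: a=2 b=-149/32 c=-33/16 d=55/32
  seg 3: a=-3 b=-29/8 c=99/32 d=-33/64
S(17/4) = 1503/2048

Δ: Δ0=3/2, Δ1=-3/2, Δ2=-5, Δ3=1/2
row 1: diag=8, rhs=-18; c'=1/4, d'=-9/4
row 2: denom=6−2·1/4=11/2; d'=(-21−2·-9/4)/(11/2)=-3
row 3: denom=6−1·2/11=64/11; d'=(33−1·-3)/(64/11)=99/16
back: M3=99/16
back: M2=-3−2/11·99/16=-33/8
back: M1=-9/4−1/4·-33/8=-39/32
M: M0=0, M1=-39/32, M2=-33/8, M3=99/16, M4=0
seg 0: a=2, c=M0/2=0, d=(M1−M0)/(6·2)=-13/128, b=Δ0−h0·(2M0+M1)/6=61/32
seg 1: a=5, c=M1/2=-39/64, d=(M2−M1)/(6·2)=-31/128, b=Δ1−h1·(2M1+M2)/6=11/16
seg 2: a=2, c=M2/2=-33/16, d=(M3−M2)/(6·1)=55/32, b=Δ2−h2·(2M2+M3)/6=-149/32
seg 3: a=-3, c=M3/2=99/32, d=(M4−M3)/(6·2)=-33/64, b=Δ3−h3·(2M3+M4)/6=-29/8
t_q=17/4 → seg 2, τ=1/4; S=2+-149/32·τ+-33/16·τ²+55/32·τ³=1503/2048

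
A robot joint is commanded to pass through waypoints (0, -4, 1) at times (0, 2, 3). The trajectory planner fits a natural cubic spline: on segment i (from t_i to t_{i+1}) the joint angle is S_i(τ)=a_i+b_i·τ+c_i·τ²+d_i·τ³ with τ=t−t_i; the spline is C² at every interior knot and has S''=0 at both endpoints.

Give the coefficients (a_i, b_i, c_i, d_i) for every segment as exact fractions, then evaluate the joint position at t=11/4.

Δ: Δ0=-2, Δ1=5
row 1: diag=6, rhs=42; c'=1/6, d'=7
back: M1=7
M: M0=0, M1=7, M2=0
seg 0: a=0, c=M0/2=0, d=(M1−M0)/(6·2)=7/12, b=Δ0−h0·(2M0+M1)/6=-13/3
seg 1: a=-4, c=M1/2=7/2, d=(M2−M1)/(6·1)=-7/6, b=Δ1−h1·(2M1+M2)/6=8/3
t_q=11/4 → seg 1, τ=3/4; S=-4+8/3·τ+7/2·τ²+-7/6·τ³=-67/128

  seg 0: a=0 b=-13/3 c=0 d=7/12
  seg 1: a=-4 b=8/3 c=7/2 d=-7/6
S(11/4) = -67/128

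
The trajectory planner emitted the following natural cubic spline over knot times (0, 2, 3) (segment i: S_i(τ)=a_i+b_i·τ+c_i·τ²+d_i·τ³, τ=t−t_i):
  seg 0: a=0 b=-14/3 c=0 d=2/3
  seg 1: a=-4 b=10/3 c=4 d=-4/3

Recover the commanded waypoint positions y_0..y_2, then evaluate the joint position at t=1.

y_0 = S_0(0) = a_0 = 0
y_1 = S_1(0) = a_1 = -4
y_2 = S_1(1) = 2
t_q=1 is in segment 0 (τ=1); S_0(τ)=-4

y_0=0 y_1=-4 y_2=2
S(1) = -4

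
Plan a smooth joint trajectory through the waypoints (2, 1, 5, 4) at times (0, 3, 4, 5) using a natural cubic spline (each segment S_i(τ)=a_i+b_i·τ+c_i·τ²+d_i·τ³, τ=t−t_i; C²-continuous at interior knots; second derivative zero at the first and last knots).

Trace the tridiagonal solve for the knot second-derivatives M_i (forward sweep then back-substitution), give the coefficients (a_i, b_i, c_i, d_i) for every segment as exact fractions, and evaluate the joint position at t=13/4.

Δ: Δ0=-1/3, Δ1=4, Δ2=-1
row 1: diag=8, rhs=26; c'=1/8, d'=13/4
row 2: denom=4−1·1/8=31/8; d'=(-30−1·13/4)/(31/8)=-266/31
back: M2=-266/31
back: M1=13/4−1/8·-266/31=134/31
M: M0=0, M1=134/31, M2=-266/31, M3=0
seg 0: a=2, c=M0/2=0, d=(M1−M0)/(6·3)=67/279, b=Δ0−h0·(2M0+M1)/6=-232/93
seg 1: a=1, c=M1/2=67/31, d=(M2−M1)/(6·1)=-200/93, b=Δ1−h1·(2M1+M2)/6=371/93
seg 2: a=5, c=M2/2=-133/31, d=(M3−M2)/(6·1)=133/93, b=Δ2−h2·(2M2+M3)/6=173/93
t_q=13/4 → seg 1, τ=1/4; S=1+371/93·τ+67/31·τ²+-200/93·τ³=1041/496

  seg 0: a=2 b=-232/93 c=0 d=67/279
  seg 1: a=1 b=371/93 c=67/31 d=-200/93
  seg 2: a=5 b=173/93 c=-133/31 d=133/93
S(13/4) = 1041/496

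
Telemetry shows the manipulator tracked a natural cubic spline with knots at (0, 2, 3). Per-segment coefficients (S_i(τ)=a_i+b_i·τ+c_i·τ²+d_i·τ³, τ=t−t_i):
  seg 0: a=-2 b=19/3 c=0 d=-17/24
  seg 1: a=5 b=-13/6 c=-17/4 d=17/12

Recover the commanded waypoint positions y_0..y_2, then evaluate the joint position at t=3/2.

y_0=-2 y_1=5 y_2=0
S(3/2) = 327/64

y_0 = S_0(0) = a_0 = -2
y_1 = S_1(0) = a_1 = 5
y_2 = S_1(1) = 0
t_q=3/2 is in segment 0 (τ=3/2); S_0(τ)=327/64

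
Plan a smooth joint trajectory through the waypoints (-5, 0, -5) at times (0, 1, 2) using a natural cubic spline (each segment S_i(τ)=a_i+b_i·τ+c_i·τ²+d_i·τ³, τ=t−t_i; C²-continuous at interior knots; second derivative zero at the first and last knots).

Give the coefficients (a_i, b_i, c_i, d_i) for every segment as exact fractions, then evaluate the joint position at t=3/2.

  seg 0: a=-5 b=15/2 c=0 d=-5/2
  seg 1: a=0 b=0 c=-15/2 d=5/2
S(3/2) = -25/16

Δ: Δ0=5, Δ1=-5
row 1: diag=4, rhs=-60; c'=1/4, d'=-15
back: M1=-15
M: M0=0, M1=-15, M2=0
seg 0: a=-5, c=M0/2=0, d=(M1−M0)/(6·1)=-5/2, b=Δ0−h0·(2M0+M1)/6=15/2
seg 1: a=0, c=M1/2=-15/2, d=(M2−M1)/(6·1)=5/2, b=Δ1−h1·(2M1+M2)/6=0
t_q=3/2 → seg 1, τ=1/2; S=0+0·τ+-15/2·τ²+5/2·τ³=-25/16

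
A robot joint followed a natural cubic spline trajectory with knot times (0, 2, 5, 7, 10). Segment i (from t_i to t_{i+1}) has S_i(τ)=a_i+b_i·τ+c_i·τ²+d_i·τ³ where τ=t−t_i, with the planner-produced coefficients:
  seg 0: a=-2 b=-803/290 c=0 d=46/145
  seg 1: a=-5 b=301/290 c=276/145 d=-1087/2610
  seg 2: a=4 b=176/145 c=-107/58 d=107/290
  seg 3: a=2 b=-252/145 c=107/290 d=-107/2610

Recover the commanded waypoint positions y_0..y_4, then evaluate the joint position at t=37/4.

y_0 = S_0(0) = a_0 = -2
y_1 = S_1(0) = a_1 = -5
y_2 = S_2(0) = a_2 = 4
y_3 = S_3(0) = a_3 = 2
y_4 = S_3(3) = -1
t_q=37/4 is in segment 3 (τ=9/4); S_3(τ)=-1891/3712

y_0=-2 y_1=-5 y_2=4 y_3=2 y_4=-1
S(37/4) = -1891/3712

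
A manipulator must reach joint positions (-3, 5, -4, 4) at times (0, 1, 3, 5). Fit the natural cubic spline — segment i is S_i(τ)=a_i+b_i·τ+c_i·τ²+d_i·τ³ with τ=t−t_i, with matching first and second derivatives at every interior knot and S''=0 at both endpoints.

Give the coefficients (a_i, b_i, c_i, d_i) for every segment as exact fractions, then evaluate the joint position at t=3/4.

Δ: Δ0=8, Δ1=-9/2, Δ2=4
row 1: diag=6, rhs=-75; c'=1/3, d'=-25/2
row 2: denom=8−2·1/3=22/3; d'=(51−2·-25/2)/(22/3)=114/11
back: M2=114/11
back: M1=-25/2−1/3·114/11=-351/22
M: M0=0, M1=-351/22, M2=114/11, M3=0
seg 0: a=-3, c=M0/2=0, d=(M1−M0)/(6·1)=-117/44, b=Δ0−h0·(2M0+M1)/6=469/44
seg 1: a=5, c=M1/2=-351/44, d=(M2−M1)/(6·2)=193/88, b=Δ1−h1·(2M1+M2)/6=59/22
seg 2: a=-4, c=M2/2=57/11, d=(M3−M2)/(6·2)=-19/22, b=Δ2−h2·(2M2+M3)/6=-32/11
t_q=3/4 → seg 0, τ=3/4; S=-3+469/44·τ+0·τ²+-117/44·τ³=10905/2816

  seg 0: a=-3 b=469/44 c=0 d=-117/44
  seg 1: a=5 b=59/22 c=-351/44 d=193/88
  seg 2: a=-4 b=-32/11 c=57/11 d=-19/22
S(3/4) = 10905/2816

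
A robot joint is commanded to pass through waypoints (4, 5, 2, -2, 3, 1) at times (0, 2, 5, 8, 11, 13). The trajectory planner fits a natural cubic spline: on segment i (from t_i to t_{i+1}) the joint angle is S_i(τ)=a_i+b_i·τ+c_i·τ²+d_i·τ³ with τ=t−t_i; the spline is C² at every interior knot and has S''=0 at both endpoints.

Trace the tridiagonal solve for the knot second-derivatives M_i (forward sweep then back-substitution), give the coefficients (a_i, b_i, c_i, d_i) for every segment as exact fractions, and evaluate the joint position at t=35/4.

Δ: Δ0=1/2, Δ1=-1, Δ2=-4/3, Δ3=5/3, Δ4=-1
row 1: diag=10, rhs=-9; c'=3/10, d'=-9/10
row 2: denom=12−3·3/10=111/10; d'=(-2−3·-9/10)/(111/10)=7/111
row 3: denom=12−3·10/37=414/37; d'=(18−3·7/111)/(414/37)=659/414
row 4: denom=10−3·37/138=423/46; d'=(-16−3·659/414)/(423/46)=-61/27
back: M4=-61/27
back: M3=659/414−37/138·-61/27=178/81
back: M2=7/111−10/37·178/81=-43/81
back: M1=-9/10−3/10·-43/81=-20/27
M: M0=0, M1=-20/27, M2=-43/81, M3=178/81, M4=-61/27, M5=0
seg 0: a=4, c=M0/2=0, d=(M1−M0)/(6·2)=-5/81, b=Δ0−h0·(2M0+M1)/6=121/162
seg 1: a=5, c=M1/2=-10/27, d=(M2−M1)/(6·3)=17/1458, b=Δ1−h1·(2M1+M2)/6=1/162
seg 2: a=2, c=M2/2=-43/162, d=(M3−M2)/(6·3)=221/1458, b=Δ2−h2·(2M2+M3)/6=-154/81
seg 3: a=-2, c=M3/2=89/81, d=(M4−M3)/(6·3)=-361/1458, b=Δ3−h3·(2M3+M4)/6=97/162
seg 4: a=3, c=M4/2=-61/54, d=(M5−M4)/(6·2)=61/324, b=Δ4−h4·(2M4+M5)/6=41/81
t_q=35/4 → seg 3, τ=3/4; S=-2+97/162·τ+89/81·τ²+-361/1458·τ³=-1195/1152

  seg 0: a=4 b=121/162 c=0 d=-5/81
  seg 1: a=5 b=1/162 c=-10/27 d=17/1458
  seg 2: a=2 b=-154/81 c=-43/162 d=221/1458
  seg 3: a=-2 b=97/162 c=89/81 d=-361/1458
  seg 4: a=3 b=41/81 c=-61/54 d=61/324
S(35/4) = -1195/1152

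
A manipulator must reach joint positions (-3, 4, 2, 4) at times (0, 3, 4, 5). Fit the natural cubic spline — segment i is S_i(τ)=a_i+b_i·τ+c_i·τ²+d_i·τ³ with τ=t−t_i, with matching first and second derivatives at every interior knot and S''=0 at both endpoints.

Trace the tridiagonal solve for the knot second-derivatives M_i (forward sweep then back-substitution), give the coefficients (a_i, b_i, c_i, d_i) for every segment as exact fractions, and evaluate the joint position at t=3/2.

  seg 0: a=-3 b=409/93 c=0 d=-64/279
  seg 1: a=4 b=-167/93 c=-64/31 d=173/93
  seg 2: a=2 b=-32/93 c=109/31 d=-109/93
S(3/2) = 175/62

Δ: Δ0=7/3, Δ1=-2, Δ2=2
row 1: diag=8, rhs=-26; c'=1/8, d'=-13/4
row 2: denom=4−1·1/8=31/8; d'=(24−1·-13/4)/(31/8)=218/31
back: M2=218/31
back: M1=-13/4−1/8·218/31=-128/31
M: M0=0, M1=-128/31, M2=218/31, M3=0
seg 0: a=-3, c=M0/2=0, d=(M1−M0)/(6·3)=-64/279, b=Δ0−h0·(2M0+M1)/6=409/93
seg 1: a=4, c=M1/2=-64/31, d=(M2−M1)/(6·1)=173/93, b=Δ1−h1·(2M1+M2)/6=-167/93
seg 2: a=2, c=M2/2=109/31, d=(M3−M2)/(6·1)=-109/93, b=Δ2−h2·(2M2+M3)/6=-32/93
t_q=3/2 → seg 0, τ=3/2; S=-3+409/93·τ+0·τ²+-64/279·τ³=175/62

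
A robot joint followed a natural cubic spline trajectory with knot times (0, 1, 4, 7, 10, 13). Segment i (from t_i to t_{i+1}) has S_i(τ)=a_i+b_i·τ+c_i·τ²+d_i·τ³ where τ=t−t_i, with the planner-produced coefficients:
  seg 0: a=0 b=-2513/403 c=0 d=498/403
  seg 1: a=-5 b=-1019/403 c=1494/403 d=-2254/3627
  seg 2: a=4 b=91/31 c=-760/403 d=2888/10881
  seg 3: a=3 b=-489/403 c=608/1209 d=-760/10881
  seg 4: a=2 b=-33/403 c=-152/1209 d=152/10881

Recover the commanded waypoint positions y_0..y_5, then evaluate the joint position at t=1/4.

y_0=0 y_1=-5 y_2=4 y_3=3 y_4=2 y_5=1
S(1/4) = -19855/12896

y_0 = S_0(0) = a_0 = 0
y_1 = S_1(0) = a_1 = -5
y_2 = S_2(0) = a_2 = 4
y_3 = S_3(0) = a_3 = 3
y_4 = S_4(0) = a_4 = 2
y_5 = S_4(3) = 1
t_q=1/4 is in segment 0 (τ=1/4); S_0(τ)=-19855/12896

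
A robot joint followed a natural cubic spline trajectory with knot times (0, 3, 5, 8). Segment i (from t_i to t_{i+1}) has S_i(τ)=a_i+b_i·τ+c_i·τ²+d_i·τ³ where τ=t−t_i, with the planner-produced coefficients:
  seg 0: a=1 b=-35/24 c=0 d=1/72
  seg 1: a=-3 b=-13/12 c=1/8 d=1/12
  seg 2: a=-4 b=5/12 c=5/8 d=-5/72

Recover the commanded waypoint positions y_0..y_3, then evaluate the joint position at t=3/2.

y_0 = S_0(0) = a_0 = 1
y_1 = S_1(0) = a_1 = -3
y_2 = S_2(0) = a_2 = -4
y_3 = S_2(3) = 1
t_q=3/2 is in segment 0 (τ=3/2); S_0(τ)=-73/64

y_0=1 y_1=-3 y_2=-4 y_3=1
S(3/2) = -73/64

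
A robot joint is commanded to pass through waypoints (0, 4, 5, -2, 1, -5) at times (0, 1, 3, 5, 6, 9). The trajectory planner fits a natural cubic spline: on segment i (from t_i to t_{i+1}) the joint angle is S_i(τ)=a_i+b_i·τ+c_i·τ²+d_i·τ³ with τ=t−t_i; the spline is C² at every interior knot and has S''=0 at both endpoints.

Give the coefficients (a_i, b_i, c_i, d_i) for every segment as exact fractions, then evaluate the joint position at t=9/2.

Δ: Δ0=4, Δ1=1/2, Δ2=-7/2, Δ3=3, Δ4=-2
row 1: diag=6, rhs=-21; c'=1/3, d'=-7/2
row 2: denom=8−2·1/3=22/3; d'=(-24−2·-7/2)/(22/3)=-51/22
row 3: denom=6−2·3/11=60/11; d'=(39−2·-51/22)/(60/11)=8
row 4: denom=8−1·11/60=469/60; d'=(-30−1·8)/(469/60)=-2280/469
back: M4=-2280/469
back: M3=8−11/60·-2280/469=4170/469
back: M2=-51/22−3/11·4170/469=-4449/938
back: M1=-7/2−1/3·-4449/938=-900/469
M: M0=0, M1=-900/469, M2=-4449/938, M3=4170/469, M4=-2280/469, M5=0
seg 0: a=0, c=M0/2=0, d=(M1−M0)/(6·1)=-150/469, b=Δ0−h0·(2M0+M1)/6=2026/469
seg 1: a=4, c=M1/2=-450/469, d=(M2−M1)/(6·2)=-883/3752, b=Δ1−h1·(2M1+M2)/6=1576/469
seg 2: a=5, c=M2/2=-4449/1876, d=(M3−M2)/(6·2)=609/536, b=Δ2−h2·(2M2+M3)/6=-3097/938
seg 3: a=-2, c=M3/2=2085/469, d=(M4−M3)/(6·1)=-1075/469, b=Δ3−h3·(2M3+M4)/6=397/469
seg 4: a=1, c=M4/2=-1140/469, d=(M5−M4)/(6·3)=380/1407, b=Δ4−h4·(2M4+M5)/6=1342/469
t_q=9/2 → seg 2, τ=3/2; S=5+-3097/938·τ+-4449/1876·τ²+609/536·τ³=-43639/30016

  seg 0: a=0 b=2026/469 c=0 d=-150/469
  seg 1: a=4 b=1576/469 c=-450/469 d=-883/3752
  seg 2: a=5 b=-3097/938 c=-4449/1876 d=609/536
  seg 3: a=-2 b=397/469 c=2085/469 d=-1075/469
  seg 4: a=1 b=1342/469 c=-1140/469 d=380/1407
S(9/2) = -43639/30016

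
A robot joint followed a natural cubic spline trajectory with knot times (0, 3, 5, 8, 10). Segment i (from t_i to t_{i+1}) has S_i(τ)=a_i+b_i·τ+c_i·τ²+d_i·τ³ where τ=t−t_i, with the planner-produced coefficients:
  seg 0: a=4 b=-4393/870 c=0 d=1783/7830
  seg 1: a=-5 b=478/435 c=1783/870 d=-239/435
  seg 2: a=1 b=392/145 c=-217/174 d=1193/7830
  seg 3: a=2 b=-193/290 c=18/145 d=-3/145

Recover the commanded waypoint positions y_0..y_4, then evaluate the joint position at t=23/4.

y_0 = S_0(0) = a_0 = 4
y_1 = S_1(0) = a_1 = -5
y_2 = S_2(0) = a_2 = 1
y_3 = S_3(0) = a_3 = 2
y_4 = S_3(2) = 1
t_q=23/4 is in segment 2 (τ=3/4); S_2(τ)=8873/3712

y_0=4 y_1=-5 y_2=1 y_3=2 y_4=1
S(23/4) = 8873/3712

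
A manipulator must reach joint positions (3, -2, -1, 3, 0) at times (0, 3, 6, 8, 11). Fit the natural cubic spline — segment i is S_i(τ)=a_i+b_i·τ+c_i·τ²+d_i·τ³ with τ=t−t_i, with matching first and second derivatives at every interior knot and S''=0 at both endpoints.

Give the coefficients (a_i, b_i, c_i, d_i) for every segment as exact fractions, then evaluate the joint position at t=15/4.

  seg 0: a=3 b=-119/59 c=0 d=62/1593
  seg 1: a=-2 b=-57/59 c=62/177 d=44/1593
  seg 2: a=-1 b=111/59 c=106/177 d=-191/708
  seg 3: a=3 b=184/177 c=-361/354 d=361/3186
S(15/4) = -2375/944

Δ: Δ0=-5/3, Δ1=1/3, Δ2=2, Δ3=-1
row 1: diag=12, rhs=12; c'=1/4, d'=1
row 2: denom=10−3·1/4=37/4; d'=(10−3·1)/(37/4)=28/37
row 3: denom=10−2·8/37=354/37; d'=(-18−2·28/37)/(354/37)=-361/177
back: M3=-361/177
back: M2=28/37−8/37·-361/177=212/177
back: M1=1−1/4·212/177=124/177
M: M0=0, M1=124/177, M2=212/177, M3=-361/177, M4=0
seg 0: a=3, c=M0/2=0, d=(M1−M0)/(6·3)=62/1593, b=Δ0−h0·(2M0+M1)/6=-119/59
seg 1: a=-2, c=M1/2=62/177, d=(M2−M1)/(6·3)=44/1593, b=Δ1−h1·(2M1+M2)/6=-57/59
seg 2: a=-1, c=M2/2=106/177, d=(M3−M2)/(6·2)=-191/708, b=Δ2−h2·(2M2+M3)/6=111/59
seg 3: a=3, c=M3/2=-361/354, d=(M4−M3)/(6·3)=361/3186, b=Δ3−h3·(2M3+M4)/6=184/177
t_q=15/4 → seg 1, τ=3/4; S=-2+-57/59·τ+62/177·τ²+44/1593·τ³=-2375/944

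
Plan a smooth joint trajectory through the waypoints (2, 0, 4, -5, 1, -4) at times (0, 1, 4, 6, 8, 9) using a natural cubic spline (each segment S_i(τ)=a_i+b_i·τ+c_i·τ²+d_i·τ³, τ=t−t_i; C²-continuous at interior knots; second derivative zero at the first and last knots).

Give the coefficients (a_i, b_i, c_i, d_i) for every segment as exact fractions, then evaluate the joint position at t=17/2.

  seg 0: a=2 b=-6290/2199 c=0 d=1892/2199
  seg 1: a=0 b=-614/2199 c=1892/733 d=-1498/2199
  seg 2: a=4 b=-7004/2199 c=-2602/733 d=25441/17592
  seg 3: a=-5 b=-133/4398 c=15033/2932 d=-7943/4398
  seg 4: a=1 b=-5251/4398 c=-16739/2932 d=16739/8796
S(17/2) = -18445/23456

Δ: Δ0=-2, Δ1=4/3, Δ2=-9/2, Δ3=3, Δ4=-5
row 1: diag=8, rhs=20; c'=3/8, d'=5/2
row 2: denom=10−3·3/8=71/8; d'=(-35−3·5/2)/(71/8)=-340/71
row 3: denom=8−2·16/71=536/71; d'=(45−2·-340/71)/(536/71)=3875/536
row 4: denom=6−2·71/268=733/134; d'=(-48−2·3875/536)/(733/134)=-16739/1466
back: M4=-16739/1466
back: M3=3875/536−71/268·-16739/1466=15033/1466
back: M2=-340/71−16/71·15033/1466=-5204/733
back: M1=5/2−3/8·-5204/733=3784/733
M: M0=0, M1=3784/733, M2=-5204/733, M3=15033/1466, M4=-16739/1466, M5=0
seg 0: a=2, c=M0/2=0, d=(M1−M0)/(6·1)=1892/2199, b=Δ0−h0·(2M0+M1)/6=-6290/2199
seg 1: a=0, c=M1/2=1892/733, d=(M2−M1)/(6·3)=-1498/2199, b=Δ1−h1·(2M1+M2)/6=-614/2199
seg 2: a=4, c=M2/2=-2602/733, d=(M3−M2)/(6·2)=25441/17592, b=Δ2−h2·(2M2+M3)/6=-7004/2199
seg 3: a=-5, c=M3/2=15033/2932, d=(M4−M3)/(6·2)=-7943/4398, b=Δ3−h3·(2M3+M4)/6=-133/4398
seg 4: a=1, c=M4/2=-16739/2932, d=(M5−M4)/(6·1)=16739/8796, b=Δ4−h4·(2M4+M5)/6=-5251/4398
t_q=17/2 → seg 4, τ=1/2; S=1+-5251/4398·τ+-16739/2932·τ²+16739/8796·τ³=-18445/23456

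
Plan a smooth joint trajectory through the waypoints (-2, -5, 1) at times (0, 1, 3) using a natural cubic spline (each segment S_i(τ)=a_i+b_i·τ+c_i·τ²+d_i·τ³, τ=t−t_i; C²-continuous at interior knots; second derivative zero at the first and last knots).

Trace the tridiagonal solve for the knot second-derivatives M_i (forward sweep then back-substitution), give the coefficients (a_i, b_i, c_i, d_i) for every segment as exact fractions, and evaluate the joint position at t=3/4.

  seg 0: a=-2 b=-4 c=0 d=1
  seg 1: a=-5 b=-1 c=3 d=-1/2
S(3/4) = -293/64

Δ: Δ0=-3, Δ1=3
row 1: diag=6, rhs=36; c'=1/3, d'=6
back: M1=6
M: M0=0, M1=6, M2=0
seg 0: a=-2, c=M0/2=0, d=(M1−M0)/(6·1)=1, b=Δ0−h0·(2M0+M1)/6=-4
seg 1: a=-5, c=M1/2=3, d=(M2−M1)/(6·2)=-1/2, b=Δ1−h1·(2M1+M2)/6=-1
t_q=3/4 → seg 0, τ=3/4; S=-2+-4·τ+0·τ²+1·τ³=-293/64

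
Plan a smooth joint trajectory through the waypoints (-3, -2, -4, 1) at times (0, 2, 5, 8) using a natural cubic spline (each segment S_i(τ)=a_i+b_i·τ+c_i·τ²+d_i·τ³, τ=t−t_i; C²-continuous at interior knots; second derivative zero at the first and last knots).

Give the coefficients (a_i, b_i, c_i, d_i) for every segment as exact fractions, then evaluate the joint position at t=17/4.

  seg 0: a=-3 b=65/74 c=0 d=-7/74
  seg 1: a=-2 b=-19/74 c=-21/37 d=287/1998
  seg 2: a=-4 b=8/37 c=161/222 d=-161/1998
S(17/4) = -18067/4736

Δ: Δ0=1/2, Δ1=-2/3, Δ2=5/3
row 1: diag=10, rhs=-7; c'=3/10, d'=-7/10
row 2: denom=12−3·3/10=111/10; d'=(14−3·-7/10)/(111/10)=161/111
back: M2=161/111
back: M1=-7/10−3/10·161/111=-42/37
M: M0=0, M1=-42/37, M2=161/111, M3=0
seg 0: a=-3, c=M0/2=0, d=(M1−M0)/(6·2)=-7/74, b=Δ0−h0·(2M0+M1)/6=65/74
seg 1: a=-2, c=M1/2=-21/37, d=(M2−M1)/(6·3)=287/1998, b=Δ1−h1·(2M1+M2)/6=-19/74
seg 2: a=-4, c=M2/2=161/222, d=(M3−M2)/(6·3)=-161/1998, b=Δ2−h2·(2M2+M3)/6=8/37
t_q=17/4 → seg 1, τ=9/4; S=-2+-19/74·τ+-21/37·τ²+287/1998·τ³=-18067/4736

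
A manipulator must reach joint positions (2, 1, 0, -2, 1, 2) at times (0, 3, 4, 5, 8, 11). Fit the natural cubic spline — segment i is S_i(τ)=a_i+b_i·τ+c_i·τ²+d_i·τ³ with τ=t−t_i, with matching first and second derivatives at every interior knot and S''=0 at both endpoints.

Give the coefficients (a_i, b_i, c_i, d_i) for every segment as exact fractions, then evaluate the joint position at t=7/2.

Δ: Δ0=-1/3, Δ1=-1, Δ2=-2, Δ3=1, Δ4=1/3
row 1: diag=8, rhs=-4; c'=1/8, d'=-1/2
row 2: denom=4−1·1/8=31/8; d'=(-6−1·-1/2)/(31/8)=-44/31
row 3: denom=8−1·8/31=240/31; d'=(18−1·-44/31)/(240/31)=301/120
row 4: denom=12−3·31/80=867/80; d'=(-4−3·301/120)/(867/80)=-922/867
back: M4=-922/867
back: M3=301/120−31/80·-922/867=844/289
back: M2=-44/31−8/31·844/289=-628/289
back: M1=-1/2−1/8·-628/289=-66/289
M: M0=0, M1=-66/289, M2=-628/289, M3=844/289, M4=-922/867, M5=0
seg 0: a=2, c=M0/2=0, d=(M1−M0)/(6·3)=-11/867, b=Δ0−h0·(2M0+M1)/6=-190/867
seg 1: a=1, c=M1/2=-33/289, d=(M2−M1)/(6·1)=-281/867, b=Δ1−h1·(2M1+M2)/6=-487/867
seg 2: a=0, c=M2/2=-314/289, d=(M3−M2)/(6·1)=736/867, b=Δ2−h2·(2M2+M3)/6=-1528/867
seg 3: a=-2, c=M3/2=422/289, d=(M4−M3)/(6·3)=-1727/7803, b=Δ3−h3·(2M3+M4)/6=-1204/867
seg 4: a=1, c=M4/2=-461/867, d=(M5−M4)/(6·3)=461/7803, b=Δ4−h4·(2M4+M5)/6=1211/867
t_q=7/2 → seg 1, τ=1/2; S=1+-487/867·τ+-33/289·τ²+-281/867·τ³=1503/2312

  seg 0: a=2 b=-190/867 c=0 d=-11/867
  seg 1: a=1 b=-487/867 c=-33/289 d=-281/867
  seg 2: a=0 b=-1528/867 c=-314/289 d=736/867
  seg 3: a=-2 b=-1204/867 c=422/289 d=-1727/7803
  seg 4: a=1 b=1211/867 c=-461/867 d=461/7803
S(7/2) = 1503/2312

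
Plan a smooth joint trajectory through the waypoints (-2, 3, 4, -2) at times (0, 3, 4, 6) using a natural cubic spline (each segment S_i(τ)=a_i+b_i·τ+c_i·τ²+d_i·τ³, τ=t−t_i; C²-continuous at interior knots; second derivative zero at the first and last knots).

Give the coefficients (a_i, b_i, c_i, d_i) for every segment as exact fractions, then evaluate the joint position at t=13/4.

Δ: Δ0=5/3, Δ1=1, Δ2=-3
row 1: diag=8, rhs=-4; c'=1/8, d'=-1/2
row 2: denom=6−1·1/8=47/8; d'=(-24−1·-1/2)/(47/8)=-4
back: M2=-4
back: M1=-1/2−1/8·-4=0
M: M0=0, M1=0, M2=-4, M3=0
seg 0: a=-2, c=M0/2=0, d=(M1−M0)/(6·3)=0, b=Δ0−h0·(2M0+M1)/6=5/3
seg 1: a=3, c=M1/2=0, d=(M2−M1)/(6·1)=-2/3, b=Δ1−h1·(2M1+M2)/6=5/3
seg 2: a=4, c=M2/2=-2, d=(M3−M2)/(6·2)=1/3, b=Δ2−h2·(2M2+M3)/6=-1/3
t_q=13/4 → seg 1, τ=1/4; S=3+5/3·τ+0·τ²+-2/3·τ³=109/32

  seg 0: a=-2 b=5/3 c=0 d=0
  seg 1: a=3 b=5/3 c=0 d=-2/3
  seg 2: a=4 b=-1/3 c=-2 d=1/3
S(13/4) = 109/32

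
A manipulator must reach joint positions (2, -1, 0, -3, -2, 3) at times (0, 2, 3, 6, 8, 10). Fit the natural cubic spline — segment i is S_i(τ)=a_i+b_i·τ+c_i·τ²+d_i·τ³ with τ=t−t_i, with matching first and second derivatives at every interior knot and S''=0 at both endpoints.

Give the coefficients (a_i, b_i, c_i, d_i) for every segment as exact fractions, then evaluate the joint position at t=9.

  seg 0: a=2 b=-3871/1570 c=0 d=379/1570
  seg 1: a=-1 b=677/1570 c=1137/785 d=-1381/1570
  seg 2: a=0 b=541/785 c=-1869/1570 d=197/942
  seg 3: a=-3 b=-1267/1570 c=543/785 d=-3/157
  seg 4: a=-2 b=2717/1570 c=453/785 d=-151/1570
S(9) = 166/785

Δ: Δ0=-3/2, Δ1=1, Δ2=-1, Δ3=1/2, Δ4=5/2
row 1: diag=6, rhs=15; c'=1/6, d'=5/2
row 2: denom=8−1·1/6=47/6; d'=(-12−1·5/2)/(47/6)=-87/47
row 3: denom=10−3·18/47=416/47; d'=(9−3·-87/47)/(416/47)=171/104
row 4: denom=8−2·47/208=785/104; d'=(12−2·171/104)/(785/104)=906/785
back: M4=906/785
back: M3=171/104−47/208·906/785=1086/785
back: M2=-87/47−18/47·1086/785=-1869/785
back: M1=5/2−1/6·-1869/785=2274/785
M: M0=0, M1=2274/785, M2=-1869/785, M3=1086/785, M4=906/785, M5=0
seg 0: a=2, c=M0/2=0, d=(M1−M0)/(6·2)=379/1570, b=Δ0−h0·(2M0+M1)/6=-3871/1570
seg 1: a=-1, c=M1/2=1137/785, d=(M2−M1)/(6·1)=-1381/1570, b=Δ1−h1·(2M1+M2)/6=677/1570
seg 2: a=0, c=M2/2=-1869/1570, d=(M3−M2)/(6·3)=197/942, b=Δ2−h2·(2M2+M3)/6=541/785
seg 3: a=-3, c=M3/2=543/785, d=(M4−M3)/(6·2)=-3/157, b=Δ3−h3·(2M3+M4)/6=-1267/1570
seg 4: a=-2, c=M4/2=453/785, d=(M5−M4)/(6·2)=-151/1570, b=Δ4−h4·(2M4+M5)/6=2717/1570
t_q=9 → seg 4, τ=1; S=-2+2717/1570·τ+453/785·τ²+-151/1570·τ³=166/785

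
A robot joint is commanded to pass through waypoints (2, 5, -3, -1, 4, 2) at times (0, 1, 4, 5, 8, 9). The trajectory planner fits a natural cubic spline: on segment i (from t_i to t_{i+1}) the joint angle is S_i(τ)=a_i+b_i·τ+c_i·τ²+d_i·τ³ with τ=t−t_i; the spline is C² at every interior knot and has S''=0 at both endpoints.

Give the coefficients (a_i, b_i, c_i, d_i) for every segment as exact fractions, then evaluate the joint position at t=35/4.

  seg 0: a=2 b=12076/2961 c=0 d=-3193/2961
  seg 1: a=5 b=2497/2961 c=-3193/987 d=18344/26649
  seg 2: a=-3 b=55/2961 c=8765/2961 d=-46/47
  seg 3: a=-1 b=8891/2961 c=71/2961 d=-4169/26649
  seg 4: a=4 b=-3190/2961 c=-1366/987 d=1366/2961
S(35/4) = 82375/31584

Δ: Δ0=3, Δ1=-8/3, Δ2=2, Δ3=5/3, Δ4=-2
row 1: diag=8, rhs=-34; c'=3/8, d'=-17/4
row 2: denom=8−3·3/8=55/8; d'=(28−3·-17/4)/(55/8)=326/55
row 3: denom=8−1·8/55=432/55; d'=(-2−1·326/55)/(432/55)=-109/108
row 4: denom=8−3·55/144=329/48; d'=(-22−3·-109/108)/(329/48)=-2732/987
back: M4=-2732/987
back: M3=-109/108−55/144·-2732/987=142/2961
back: M2=326/55−8/55·142/2961=17530/2961
back: M1=-17/4−3/8·17530/2961=-6386/987
M: M0=0, M1=-6386/987, M2=17530/2961, M3=142/2961, M4=-2732/987, M5=0
seg 0: a=2, c=M0/2=0, d=(M1−M0)/(6·1)=-3193/2961, b=Δ0−h0·(2M0+M1)/6=12076/2961
seg 1: a=5, c=M1/2=-3193/987, d=(M2−M1)/(6·3)=18344/26649, b=Δ1−h1·(2M1+M2)/6=2497/2961
seg 2: a=-3, c=M2/2=8765/2961, d=(M3−M2)/(6·1)=-46/47, b=Δ2−h2·(2M2+M3)/6=55/2961
seg 3: a=-1, c=M3/2=71/2961, d=(M4−M3)/(6·3)=-4169/26649, b=Δ3−h3·(2M3+M4)/6=8891/2961
seg 4: a=4, c=M4/2=-1366/987, d=(M5−M4)/(6·1)=1366/2961, b=Δ4−h4·(2M4+M5)/6=-3190/2961
t_q=35/4 → seg 4, τ=3/4; S=4+-3190/2961·τ+-1366/987·τ²+1366/2961·τ³=82375/31584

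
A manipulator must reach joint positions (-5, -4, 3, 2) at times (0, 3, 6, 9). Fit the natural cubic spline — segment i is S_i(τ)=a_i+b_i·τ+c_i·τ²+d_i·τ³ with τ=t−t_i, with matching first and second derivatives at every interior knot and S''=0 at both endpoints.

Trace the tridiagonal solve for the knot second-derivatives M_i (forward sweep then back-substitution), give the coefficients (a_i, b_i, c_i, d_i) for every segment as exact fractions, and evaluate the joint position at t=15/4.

Δ: Δ0=1/3, Δ1=7/3, Δ2=-1/3
row 1: diag=12, rhs=12; c'=1/4, d'=1
row 2: denom=12−3·1/4=45/4; d'=(-16−3·1)/(45/4)=-76/45
back: M2=-76/45
back: M1=1−1/4·-76/45=64/45
M: M0=0, M1=64/45, M2=-76/45, M3=0
seg 0: a=-5, c=M0/2=0, d=(M1−M0)/(6·3)=32/405, b=Δ0−h0·(2M0+M1)/6=-17/45
seg 1: a=-4, c=M1/2=32/45, d=(M2−M1)/(6·3)=-14/81, b=Δ1−h1·(2M1+M2)/6=79/45
seg 2: a=3, c=M2/2=-38/45, d=(M3−M2)/(6·3)=38/405, b=Δ2−h2·(2M2+M3)/6=61/45
t_q=15/4 → seg 1, τ=3/4; S=-4+79/45·τ+32/45·τ²+-14/81·τ³=-377/160

  seg 0: a=-5 b=-17/45 c=0 d=32/405
  seg 1: a=-4 b=79/45 c=32/45 d=-14/81
  seg 2: a=3 b=61/45 c=-38/45 d=38/405
S(15/4) = -377/160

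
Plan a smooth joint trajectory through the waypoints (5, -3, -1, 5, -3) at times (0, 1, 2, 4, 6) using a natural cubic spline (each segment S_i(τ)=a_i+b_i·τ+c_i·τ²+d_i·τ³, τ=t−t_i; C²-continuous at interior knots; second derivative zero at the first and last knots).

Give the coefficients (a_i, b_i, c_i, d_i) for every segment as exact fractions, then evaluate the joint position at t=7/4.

Δ: Δ0=-8, Δ1=2, Δ2=3, Δ3=-4
row 1: diag=4, rhs=60; c'=1/4, d'=15
row 2: denom=6−1·1/4=23/4; d'=(6−1·15)/(23/4)=-36/23
row 3: denom=8−2·8/23=168/23; d'=(-42−2·-36/23)/(168/23)=-149/28
back: M3=-149/28
back: M2=-36/23−8/23·-149/28=2/7
back: M1=15−1/4·2/7=209/14
M: M0=0, M1=209/14, M2=2/7, M3=-149/28, M4=0
seg 0: a=5, c=M0/2=0, d=(M1−M0)/(6·1)=209/84, b=Δ0−h0·(2M0+M1)/6=-881/84
seg 1: a=-3, c=M1/2=209/28, d=(M2−M1)/(6·1)=-205/84, b=Δ1−h1·(2M1+M2)/6=-127/42
seg 2: a=-1, c=M2/2=1/7, d=(M3−M2)/(6·2)=-157/336, b=Δ2−h2·(2M2+M3)/6=55/12
seg 3: a=5, c=M3/2=-149/56, d=(M4−M3)/(6·2)=149/336, b=Δ3−h3·(2M3+M4)/6=-19/42
t_q=7/4 → seg 1, τ=3/4; S=-3+-127/42·τ+209/28·τ²+-205/84·τ³=-3761/1792

  seg 0: a=5 b=-881/84 c=0 d=209/84
  seg 1: a=-3 b=-127/42 c=209/28 d=-205/84
  seg 2: a=-1 b=55/12 c=1/7 d=-157/336
  seg 3: a=5 b=-19/42 c=-149/56 d=149/336
S(7/4) = -3761/1792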